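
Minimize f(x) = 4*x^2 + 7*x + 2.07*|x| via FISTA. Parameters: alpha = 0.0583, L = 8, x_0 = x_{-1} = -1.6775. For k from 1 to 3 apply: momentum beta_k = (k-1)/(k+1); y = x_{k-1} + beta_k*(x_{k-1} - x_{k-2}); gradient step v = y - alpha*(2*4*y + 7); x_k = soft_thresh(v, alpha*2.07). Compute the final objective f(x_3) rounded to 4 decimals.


FISTA on f(x) = 4*x^2 + 7*x + 2.07*|x|
L = 8, alpha = 0.0583
Iteration 1: beta = 0.0, y = -1.6775 + 0.0*(-1.6775 + 1.6775) = -1.6775
  grad(y) = -6.42, v = y - alpha*grad = -1.3032
  prox(v) = soft_thresh(-1.3032, 0.1207) = -1.1825
Iteration 2: beta = 0.3333, y = -1.1825 + 0.3333*(-1.1825 + 1.6775) = -1.0175
  grad(y) = -1.1404, v = y - alpha*grad = -0.9511
  prox(v) = soft_thresh(-0.9511, 0.1207) = -0.8304
Iteration 3: beta = 0.5, y = -0.8304 + 0.5*(-0.8304 + 1.1825) = -0.6543
  grad(y) = 1.7656, v = y - alpha*grad = -0.7572
  prox(v) = soft_thresh(-0.7572, 0.1207) = -0.6366
f(x_3) = 4*(-0.6366)^2 + 7*(-0.6366) + 2.07*|-0.6366| = -1.5174


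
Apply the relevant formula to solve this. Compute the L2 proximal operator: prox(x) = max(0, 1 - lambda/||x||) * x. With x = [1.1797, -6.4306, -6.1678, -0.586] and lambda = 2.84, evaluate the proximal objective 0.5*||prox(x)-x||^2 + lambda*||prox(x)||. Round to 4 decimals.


Step 1: Compute ||x||.
||x|| = 9.0072
Step 2: Compute scaling factor.
scale = max(0, 1 - 2.84/9.0072) = 0.6847
Step 3: prox(x) = [0.8077, -4.403, -4.2231, -0.4012]
||prox(x)|| = 6.1672
Step 4: Proximal objective.
0.5*||prox-x||^2 = 4.0328
lambda*||prox|| = 17.5148
Total = 21.5476


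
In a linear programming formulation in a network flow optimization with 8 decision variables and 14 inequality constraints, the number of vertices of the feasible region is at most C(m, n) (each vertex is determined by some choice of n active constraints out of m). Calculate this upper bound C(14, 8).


Each vertex corresponds to some choice of n active constraints out of m, so the number of vertices is at most C(m, n) = m! / (n!(m-n)!).
m = 14, n = 8
Numerator: 14 * 13 * 12 * 11 * 10 * 9 * 8 * 7
Denominator: 8! = 40320
C(14, 8) = 3003


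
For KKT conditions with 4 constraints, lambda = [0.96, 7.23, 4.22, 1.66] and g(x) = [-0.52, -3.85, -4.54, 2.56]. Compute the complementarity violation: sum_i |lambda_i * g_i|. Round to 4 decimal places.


KKT complementary slackness check:
lambda_1 * g_1 = 0.96 * -0.52 = -0.4992
lambda_2 * g_2 = 7.23 * -3.85 = -27.8355
lambda_3 * g_3 = 4.22 * -4.54 = -19.1588
lambda_4 * g_4 = 1.66 * 2.56 = 4.2496
Total violation = 0.4992 + 27.8355 + 19.1588 + 4.2496 = 51.7431


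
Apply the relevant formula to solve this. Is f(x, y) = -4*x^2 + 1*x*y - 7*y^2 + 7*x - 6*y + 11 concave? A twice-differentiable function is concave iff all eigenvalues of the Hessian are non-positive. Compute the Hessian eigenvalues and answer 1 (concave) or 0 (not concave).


The Hessian of f(x,y) = -4*x^2 + 1*x*y - 7*y^2 + 7*x - 6*y + 11 is:
H = [[-8, 1], [1, -14]]
Trace = -8 - 14 = -22
Determinant = -8*-14 - (1)^2 = 111
Discriminant = (-22)^2 - 4*111 = 40.0
Eigenvalues: lambda_1 = -14.1623, lambda_2 = -7.8377
The function is concave.

1


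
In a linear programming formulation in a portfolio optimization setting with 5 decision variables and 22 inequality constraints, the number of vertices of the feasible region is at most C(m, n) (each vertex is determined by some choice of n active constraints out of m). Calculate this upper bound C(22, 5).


Each vertex corresponds to some choice of n active constraints out of m, so the number of vertices is at most C(m, n) = m! / (n!(m-n)!).
m = 22, n = 5
Numerator: 22 * 21 * 20 * 19 * 18
Denominator: 5! = 120
C(22, 5) = 26334


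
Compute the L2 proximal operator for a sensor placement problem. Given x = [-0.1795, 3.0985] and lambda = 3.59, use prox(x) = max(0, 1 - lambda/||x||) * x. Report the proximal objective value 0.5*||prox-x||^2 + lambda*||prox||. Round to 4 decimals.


Step 1: Compute ||x||.
||x|| = 3.1037
Step 2: Compute scaling factor.
scale = max(0, 1 - 3.59/3.1037) = 0.0
Step 3: prox(x) = [-0.0, 0.0]
||prox(x)|| = 0.0
Step 4: Proximal objective.
0.5*||prox-x||^2 = 4.8165
lambda*||prox|| = 0.0
Total = 4.8165


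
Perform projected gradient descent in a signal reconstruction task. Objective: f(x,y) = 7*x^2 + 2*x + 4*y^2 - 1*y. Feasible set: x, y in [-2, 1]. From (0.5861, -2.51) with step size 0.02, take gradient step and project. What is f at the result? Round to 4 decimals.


Step 1: Compute gradient at (0.5861, -2.51).
grad_x = 2*7*0.5861 + 2 = 10.2054
grad_y = 2*4*-2.51 - 1 = -21.08
Step 2: Gradient step.
x_raw = 0.5861 - 0.02*10.2054 = 0.382
y_raw = -2.51 - 0.02*-21.08 = -2.0884
Step 3: Project onto [-2, 1].
x_proj = clip(0.382) = 0.382
y_proj = clip(-2.0884) = -2.0
Step 4: Evaluate f.
f(0.382, -2.0) = 19.7854


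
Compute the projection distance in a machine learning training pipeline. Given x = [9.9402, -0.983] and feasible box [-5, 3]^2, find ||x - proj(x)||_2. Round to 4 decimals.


Project each component onto [-5, 3].
clip(9.9402) = 3.0, clip(-0.983) = -0.983
Projection = [3.0, -0.983]
Squared diffs: [48.1664, 0.0]
Distance = sqrt(48.1664) = 6.9402


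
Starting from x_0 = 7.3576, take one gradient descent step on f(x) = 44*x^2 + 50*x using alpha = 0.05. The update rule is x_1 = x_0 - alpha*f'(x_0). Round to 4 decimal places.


We compute the gradient at x_0 and apply the update.
f'(x) = 88*x + 50
f'(7.3576) = 88*7.3576 + 50 = 697.4688
x_1 = 7.3576 - 0.05*697.4688 = -27.5158


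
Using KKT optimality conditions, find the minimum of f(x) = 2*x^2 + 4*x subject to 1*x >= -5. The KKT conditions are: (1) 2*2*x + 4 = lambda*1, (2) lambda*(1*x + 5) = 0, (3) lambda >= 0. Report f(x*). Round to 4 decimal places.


Step 1: Try lambda = 0 (constraint inactive).
Stationarity: 2*2*x + 4 = 0
x* = -4/(2*2) = -1.0
Check constraint: 1*-1.0 = -1.0 >= -5 -- satisfied.
Step 2: Compute optimal value.
f(x*) = 2*(-1.0)^2 + 4*(-1.0) = -2.0


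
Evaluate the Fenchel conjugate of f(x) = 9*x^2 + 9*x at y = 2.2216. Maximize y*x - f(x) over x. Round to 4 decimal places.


f*(y) = sup_x {y*x - a*x^2 - b*x} = sup_x {(y-b)*x - a*x^2}
FOC: (y - b) - 2a*x = 0 => x* = (y - b)/(2a)
x* = (2.2216 - 9)/(2*9) = -0.3766
f*(2.2216) = (y-b)^2/(4a) = (2.2216 - 9)^2/(4*9)
= 45.9467/36 = 1.2763


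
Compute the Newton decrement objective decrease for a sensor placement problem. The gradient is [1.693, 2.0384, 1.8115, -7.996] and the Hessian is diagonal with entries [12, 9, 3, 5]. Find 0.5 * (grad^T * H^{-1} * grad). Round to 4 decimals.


Step 1: H is diagonal, so H^(-1) * g = [0.1411, 0.2265, 0.6038, -1.5992].
Step 2: g^T H^(-1) g = sum_i g_i^2 / H_ii
  = (1.693)^2/12 + (2.0384)^2/9 + (1.8115)^2/3 + (-7.996)^2/5
  = 0.2389 + 0.4617 + 1.0938 + 12.7872 = 14.5816
Step 3: Objective decrease = 0.5 * g^T H^(-1) g = 7.2908


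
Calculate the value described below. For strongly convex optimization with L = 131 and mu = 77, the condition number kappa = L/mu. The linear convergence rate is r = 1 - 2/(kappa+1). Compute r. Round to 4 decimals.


Step 1: Compute the condition number.
kappa = L/mu = 131/77 = 1.7013
Step 2: Compute the convergence rate.
r = 1 - 2/(kappa + 1) = 1 - 2*mu/(L + mu) = (L - mu)/(L + mu) = 54/208 = 0.2596


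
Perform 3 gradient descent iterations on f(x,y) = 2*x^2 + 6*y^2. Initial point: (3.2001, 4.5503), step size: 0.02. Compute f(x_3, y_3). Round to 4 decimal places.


Gradient descent on f(x,y) = 2*x^2 + 6*y^2.
Starting point: (3.2001, 4.5503), alpha = 0.02
Step 1: grad_x = 2*2*3.2001 = 12.8004, grad_y = 2*6*4.5503 = 54.6036
  x_1 = 3.2001 - 0.02*12.8004 = 2.9441
  y_1 = 4.5503 - 0.02*54.6036 = 3.4582
Step 2: grad_x = 2*2*2.9441 = 11.7764, grad_y = 2*6*3.4582 = 41.4987
  x_2 = 2.9441 - 0.02*11.7764 = 2.7086
  y_2 = 3.4582 - 0.02*41.4987 = 2.6283
Step 3: grad_x = 2*2*2.7086 = 10.8343, grad_y = 2*6*2.6283 = 31.539
  x_3 = 2.7086 - 0.02*10.8343 = 2.4919
  y_3 = 2.6283 - 0.02*31.539 = 1.9975
f(2.4919, 1.9975) = 2*2.4919^2 + 6*1.9975^2 = 36.3583


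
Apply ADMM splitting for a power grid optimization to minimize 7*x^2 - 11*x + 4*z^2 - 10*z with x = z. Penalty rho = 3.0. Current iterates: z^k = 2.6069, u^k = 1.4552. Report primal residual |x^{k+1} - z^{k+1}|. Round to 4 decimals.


ADMM iteration with rho = 3.0, z^k = 2.6069, u^k = 1.4552
Step 1: x-update.
Minimize 7*x^2 - 11*x + (3.0/2)*(x - 2.6069 + 1.4552)^2
FOC: (2*7 + 3.0)*x = 11 + 3.0*(2.6069 - 1.4552)
x^{k+1} = 0.8503
Step 2: z-update.
Minimize 4*z^2 - 10*z + (3.0/2)*(0.8503 - z + 1.4552)^2
FOC: (2*4 + 3.0)*z = 10 + 3.0*(0.8503 + 1.4552)
z^{k+1} = 1.5379
Step 3: u-update.
u^{k+1} = 1.4552 + 0.8503 - 1.5379 = 0.7676
Step 4: Primal residual = |0.8503 - 1.5379| = 0.6876


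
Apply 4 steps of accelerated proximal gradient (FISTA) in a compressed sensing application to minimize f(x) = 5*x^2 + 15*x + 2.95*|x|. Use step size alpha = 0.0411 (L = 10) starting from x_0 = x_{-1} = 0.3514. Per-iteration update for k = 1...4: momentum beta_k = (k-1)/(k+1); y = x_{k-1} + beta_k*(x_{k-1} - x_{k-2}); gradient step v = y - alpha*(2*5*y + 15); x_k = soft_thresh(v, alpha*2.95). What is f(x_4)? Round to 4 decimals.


FISTA on f(x) = 5*x^2 + 15*x + 2.95*|x|
L = 10, alpha = 0.0411
Iteration 1: beta = 0.0, y = 0.3514 + 0.0*(0.3514 - 0.3514) = 0.3514
  grad(y) = 18.514, v = y - alpha*grad = -0.4095
  prox(v) = soft_thresh(-0.4095, 0.1212) = -0.2883
Iteration 2: beta = 0.3333, y = -0.2883 + 0.3333*(-0.2883 - 0.3514) = -0.5015
  grad(y) = 9.9849, v = y - alpha*grad = -0.9119
  prox(v) = soft_thresh(-0.9119, 0.1212) = -0.7906
Iteration 3: beta = 0.5, y = -0.7906 + 0.5*(-0.7906 + 0.2883) = -1.0418
  grad(y) = 4.5818, v = y - alpha*grad = -1.2301
  prox(v) = soft_thresh(-1.2301, 0.1212) = -1.1089
Iteration 4: beta = 0.6, y = -1.1089 + 0.6*(-1.1089 + 0.7906) = -1.2998
  grad(y) = 2.0016, v = y - alpha*grad = -1.3821
  prox(v) = soft_thresh(-1.3821, 0.1212) = -1.2609
f(x_4) = 5*(-1.2609)^2 + 15*(-1.2609) + 2.95*|-1.2609| = -7.2445


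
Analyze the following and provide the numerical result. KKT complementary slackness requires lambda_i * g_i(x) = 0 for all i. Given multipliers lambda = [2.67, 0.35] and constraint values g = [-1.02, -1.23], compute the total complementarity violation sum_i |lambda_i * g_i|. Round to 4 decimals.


KKT complementary slackness check:
lambda_1 * g_1 = 2.67 * -1.02 = -2.7234
lambda_2 * g_2 = 0.35 * -1.23 = -0.4305
Total violation = 2.7234 + 0.4305 = 3.1539


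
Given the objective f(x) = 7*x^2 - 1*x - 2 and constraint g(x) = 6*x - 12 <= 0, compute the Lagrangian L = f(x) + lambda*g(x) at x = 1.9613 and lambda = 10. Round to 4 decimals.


Step 1: Evaluate f(x).
f(1.9613) = 7*1.9613^2 - 1*1.9613 - 2 = 22.9656
Step 2: Evaluate g(x).
g(1.9613) = 6*1.9613 - 12 = -0.2322
Step 3: Compute Lagrangian.
L = 22.9656 + 10*-0.2322 = 20.6436


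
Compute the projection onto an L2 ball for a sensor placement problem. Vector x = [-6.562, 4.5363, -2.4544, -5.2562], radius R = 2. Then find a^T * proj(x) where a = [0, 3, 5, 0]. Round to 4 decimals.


Step 1: Compute ||x|| (intermediates to 6 decimals).
||x|| = sqrt((-6.562)^2 + 4.5363^2 + (-2.4544)^2 + (-5.2562)^2) = 9.863548
Step 2: Project.
Since ||x|| > R, scale = R/||x|| = 2/9.863548 = 0.202767, proj(x) = scale * x
proj(x) = [-1.330557, 0.919812, -0.497671, -1.065784]
Step 3: Dot product.
a^T * proj(x) = 0*(-1.330557) + 3*0.919812 + 5*(-0.497671) + 0*(-1.065784) = 0.2711


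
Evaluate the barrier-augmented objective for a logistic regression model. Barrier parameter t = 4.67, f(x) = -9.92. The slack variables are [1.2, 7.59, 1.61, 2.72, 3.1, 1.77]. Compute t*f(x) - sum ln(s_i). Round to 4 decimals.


Step 1: Compute log-barrier.
ln values: [0.1823, 2.0268, 0.4762, 1.0006, 1.1314, 0.571]
phi = -(0.1823 + 2.0268 + 0.4762 + 1.0006 + 1.1314 + 0.571) = -5.3884
Step 2: Compute augmented objective.
t*f(x) = 4.67*-9.92 = -46.3264
Total = -46.3264 - 5.3884 = -51.7148


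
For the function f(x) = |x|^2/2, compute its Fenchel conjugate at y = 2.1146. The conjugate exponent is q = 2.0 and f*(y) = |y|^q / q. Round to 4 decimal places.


The conjugate exponent q satisfies 1/p + 1/q = 1.
p = 2, so q = 2/(2 - 1) = 2.0
|y|^q = 2.1146^2.0 = 4.4715
f*(2.1146) = 4.4715 / 2.0 = 2.2358


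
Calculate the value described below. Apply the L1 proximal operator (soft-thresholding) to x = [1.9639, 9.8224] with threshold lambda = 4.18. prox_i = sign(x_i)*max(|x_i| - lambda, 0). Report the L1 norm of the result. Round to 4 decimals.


Soft-thresholding with lambda = 4.18:
prox(1.9639) = sign(1.9639)*max(|1.9639| - 4.18, 0) = 0.0
prox(9.8224) = sign(9.8224)*max(|9.8224| - 4.18, 0) = 5.6424
prox(x) = [0.0, 5.6424]
||prox(x)||_1 = 0.0 + 5.6424 = 5.6424


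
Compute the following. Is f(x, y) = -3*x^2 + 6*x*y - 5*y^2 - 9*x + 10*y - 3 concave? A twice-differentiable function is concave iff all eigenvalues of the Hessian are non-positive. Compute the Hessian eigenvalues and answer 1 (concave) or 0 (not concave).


The Hessian of f(x,y) = -3*x^2 + 6*x*y - 5*y^2 - 9*x + 10*y - 3 is:
H = [[-6, 6], [6, -10]]
Trace = -6 - 10 = -16
Determinant = -6*-10 - (6)^2 = 24
Discriminant = (-16)^2 - 4*24 = 160.0
Eigenvalues: lambda_1 = -14.3246, lambda_2 = -1.6754
The function is concave.

1


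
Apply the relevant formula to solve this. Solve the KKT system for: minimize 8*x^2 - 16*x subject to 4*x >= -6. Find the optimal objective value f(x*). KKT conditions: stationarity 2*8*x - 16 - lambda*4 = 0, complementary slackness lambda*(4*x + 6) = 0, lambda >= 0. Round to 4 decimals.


Step 1: Try lambda = 0 (constraint inactive).
Stationarity: 2*8*x - 16 = 0
x* = 16/(2*8) = 1.0
Check constraint: 4*1.0 = 4.0 >= -6 -- satisfied.
Step 2: Compute optimal value.
f(x*) = 8*1.0^2 - 16*1.0 = -8.0


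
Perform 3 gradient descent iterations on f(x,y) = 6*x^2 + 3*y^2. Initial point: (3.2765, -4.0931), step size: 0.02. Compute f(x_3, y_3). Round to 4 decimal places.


Gradient descent on f(x,y) = 6*x^2 + 3*y^2.
Starting point: (3.2765, -4.0931), alpha = 0.02
Step 1: grad_x = 2*6*3.2765 = 39.318, grad_y = 2*3*-4.0931 = -24.5586
  x_1 = 3.2765 - 0.02*39.318 = 2.4901
  y_1 = -4.0931 - 0.02*-24.5586 = -3.6019
Step 2: grad_x = 2*6*2.4901 = 29.8817, grad_y = 2*3*-3.6019 = -21.6116
  x_2 = 2.4901 - 0.02*29.8817 = 1.8925
  y_2 = -3.6019 - 0.02*-21.6116 = -3.1697
Step 3: grad_x = 2*6*1.8925 = 22.7101, grad_y = 2*3*-3.1697 = -19.0182
  x_3 = 1.8925 - 0.02*22.7101 = 1.4383
  y_3 = -3.1697 - 0.02*-19.0182 = -2.7893
f(1.4383, -2.7893) = 6*1.4383^2 + 3*(-2.7893)^2 = 35.7535


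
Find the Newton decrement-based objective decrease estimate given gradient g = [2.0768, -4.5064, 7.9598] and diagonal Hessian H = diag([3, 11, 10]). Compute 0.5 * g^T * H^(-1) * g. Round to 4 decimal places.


Step 1: H is diagonal, so H^(-1) * g = [0.6923, -0.4097, 0.796].
Step 2: g^T H^(-1) g = sum_i g_i^2 / H_ii
  = (2.0768)^2/3 + (-4.5064)^2/11 + (7.9598)^2/10
  = 1.4377 + 1.8461 + 6.3358 = 9.6197
Step 3: Objective decrease = 0.5 * g^T H^(-1) g = 4.8098


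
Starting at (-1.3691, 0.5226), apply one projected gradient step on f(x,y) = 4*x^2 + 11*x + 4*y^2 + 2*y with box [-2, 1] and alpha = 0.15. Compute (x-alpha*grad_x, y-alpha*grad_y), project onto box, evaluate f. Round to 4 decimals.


Step 1: Compute gradient at (-1.3691, 0.5226).
grad_x = 2*4*-1.3691 + 11 = 0.0472
grad_y = 2*4*0.5226 + 2 = 6.1808
Step 2: Gradient step.
x_raw = -1.3691 - 0.15*0.0472 = -1.3762
y_raw = 0.5226 - 0.15*6.1808 = -0.4045
Step 3: Project onto [-2, 1].
x_proj = clip(-1.3762) = -1.3762
y_proj = clip(-0.4045) = -0.4045
Step 4: Evaluate f.
f(-1.3762, -0.4045) = -7.717


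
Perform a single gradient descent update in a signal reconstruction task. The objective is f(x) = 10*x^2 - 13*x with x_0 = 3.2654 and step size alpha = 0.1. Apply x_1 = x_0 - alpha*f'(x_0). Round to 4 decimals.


We compute the gradient at x_0 and apply the update.
f'(x) = 20*x - 13
f'(3.2654) = 20*3.2654 - 13 = 52.308
x_1 = 3.2654 - 0.1*52.308 = -1.9654


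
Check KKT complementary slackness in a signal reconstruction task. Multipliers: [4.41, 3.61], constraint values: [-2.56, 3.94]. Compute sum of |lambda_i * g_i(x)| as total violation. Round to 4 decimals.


KKT complementary slackness check:
lambda_1 * g_1 = 4.41 * -2.56 = -11.2896
lambda_2 * g_2 = 3.61 * 3.94 = 14.2234
Total violation = 11.2896 + 14.2234 = 25.513


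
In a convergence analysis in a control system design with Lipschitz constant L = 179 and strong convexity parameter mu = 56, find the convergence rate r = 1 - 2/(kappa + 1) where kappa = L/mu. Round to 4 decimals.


Step 1: Compute the condition number.
kappa = L/mu = 179/56 = 3.1964
Step 2: Compute the convergence rate.
r = 1 - 2/(kappa + 1) = 1 - 2*mu/(L + mu) = (L - mu)/(L + mu) = 123/235 = 0.5234


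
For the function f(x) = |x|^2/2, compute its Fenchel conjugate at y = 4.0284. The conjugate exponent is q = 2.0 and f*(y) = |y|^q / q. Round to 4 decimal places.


The conjugate exponent q satisfies 1/p + 1/q = 1.
p = 2, so q = 2/(2 - 1) = 2.0
|y|^q = 4.0284^2.0 = 16.228
f*(4.0284) = 16.228 / 2.0 = 8.114


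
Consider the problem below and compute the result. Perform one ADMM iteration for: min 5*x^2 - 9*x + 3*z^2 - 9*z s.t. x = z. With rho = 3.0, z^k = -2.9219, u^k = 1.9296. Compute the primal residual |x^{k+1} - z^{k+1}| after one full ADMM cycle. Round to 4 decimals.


ADMM iteration with rho = 3.0, z^k = -2.9219, u^k = 1.9296
Step 1: x-update.
Minimize 5*x^2 - 9*x + (3.0/2)*(x + 2.9219 + 1.9296)^2
FOC: (2*5 + 3.0)*x = 9 + 3.0*(-2.9219 - 1.9296)
x^{k+1} = -0.4273
Step 2: z-update.
Minimize 3*z^2 - 9*z + (3.0/2)*(-0.4273 - z + 1.9296)^2
FOC: (2*3 + 3.0)*z = 9 + 3.0*(-0.4273 + 1.9296)
z^{k+1} = 1.5008
Step 3: u-update.
u^{k+1} = 1.9296 - 0.4273 - 1.5008 = 0.0016
Step 4: Primal residual = |-0.4273 - 1.5008| = 1.928


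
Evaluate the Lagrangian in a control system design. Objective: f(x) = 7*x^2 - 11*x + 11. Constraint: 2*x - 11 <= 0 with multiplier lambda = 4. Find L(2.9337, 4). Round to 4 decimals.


Step 1: Evaluate f(x).
f(2.9337) = 7*2.9337^2 - 11*2.9337 + 11 = 38.9755
Step 2: Evaluate g(x).
g(2.9337) = 2*2.9337 - 11 = -5.1326
Step 3: Compute Lagrangian.
L = 38.9755 + 4*-5.1326 = 18.4451


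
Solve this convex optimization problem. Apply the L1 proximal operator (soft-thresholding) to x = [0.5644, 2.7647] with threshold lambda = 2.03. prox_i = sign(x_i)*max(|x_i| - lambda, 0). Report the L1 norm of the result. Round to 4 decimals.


Soft-thresholding with lambda = 2.03:
prox(0.5644) = sign(0.5644)*max(|0.5644| - 2.03, 0) = 0.0
prox(2.7647) = sign(2.7647)*max(|2.7647| - 2.03, 0) = 0.7347
prox(x) = [0.0, 0.7347]
||prox(x)||_1 = 0.0 + 0.7347 = 0.7347


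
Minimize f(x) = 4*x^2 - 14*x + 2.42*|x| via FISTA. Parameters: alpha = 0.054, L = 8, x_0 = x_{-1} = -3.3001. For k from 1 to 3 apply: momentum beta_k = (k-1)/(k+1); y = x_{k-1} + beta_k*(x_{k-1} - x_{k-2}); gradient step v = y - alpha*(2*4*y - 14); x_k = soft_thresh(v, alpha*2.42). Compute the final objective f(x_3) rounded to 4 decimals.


FISTA on f(x) = 4*x^2 - 14*x + 2.42*|x|
L = 8, alpha = 0.054
Iteration 1: beta = 0.0, y = -3.3001 + 0.0*(-3.3001 + 3.3001) = -3.3001
  grad(y) = -40.4008, v = y - alpha*grad = -1.1185
  prox(v) = soft_thresh(-1.1185, 0.1307) = -0.9878
Iteration 2: beta = 0.3333, y = -0.9878 + 0.3333*(-0.9878 + 3.3001) = -0.217
  grad(y) = -15.736, v = y - alpha*grad = 0.6327
  prox(v) = soft_thresh(0.6327, 0.1307) = 0.5021
Iteration 3: beta = 0.5, y = 0.5021 + 0.5*(0.5021 + 0.9878) = 1.247
  grad(y) = -4.0241, v = y - alpha*grad = 1.4643
  prox(v) = soft_thresh(1.4643, 0.1307) = 1.3336
f(x_3) = 4*1.3336^2 - 14*1.3336 + 2.42*|1.3336| = -8.3291


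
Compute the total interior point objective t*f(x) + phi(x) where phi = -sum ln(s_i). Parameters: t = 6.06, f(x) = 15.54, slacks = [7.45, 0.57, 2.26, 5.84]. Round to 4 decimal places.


Step 1: Compute log-barrier.
ln values: [2.0082, -0.5621, 0.8154, 1.7647]
phi = -(2.0082 - 0.5621 + 0.8154 + 1.7647) = -4.0262
Step 2: Compute augmented objective.
t*f(x) = 6.06*15.54 = 94.1724
Total = 94.1724 - 4.0262 = 90.1462


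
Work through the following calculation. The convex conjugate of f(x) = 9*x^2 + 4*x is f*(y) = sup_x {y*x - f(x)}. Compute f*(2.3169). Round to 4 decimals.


f*(y) = sup_x {y*x - a*x^2 - b*x} = sup_x {(y-b)*x - a*x^2}
FOC: (y - b) - 2a*x = 0 => x* = (y - b)/(2a)
x* = (2.3169 - 4)/(2*9) = -0.0935
f*(2.3169) = (y-b)^2/(4a) = (2.3169 - 4)^2/(4*9)
= 2.8328/36 = 0.0787


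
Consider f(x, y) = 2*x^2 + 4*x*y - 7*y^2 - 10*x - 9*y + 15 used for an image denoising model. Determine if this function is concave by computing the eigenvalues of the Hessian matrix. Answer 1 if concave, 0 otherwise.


The Hessian of f(x,y) = 2*x^2 + 4*x*y - 7*y^2 - 10*x - 9*y + 15 is:
H = [[4, 4], [4, -14]]
Trace = 4 - 14 = -10
Determinant = 4*-14 - (4)^2 = -72
Discriminant = (-10)^2 - 4*-72 = 388.0
Eigenvalues: lambda_1 = -14.8489, lambda_2 = 4.8489
The function is not concave.

0


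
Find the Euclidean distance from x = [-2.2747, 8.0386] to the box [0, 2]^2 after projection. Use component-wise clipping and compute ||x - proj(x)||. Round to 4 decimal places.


Project each component onto [0, 2].
clip(-2.2747) = 0.0, clip(8.0386) = 2.0
Projection = [0.0, 2.0]
Squared diffs: [5.1743, 36.4647]
Distance = sqrt(41.639) = 6.4528


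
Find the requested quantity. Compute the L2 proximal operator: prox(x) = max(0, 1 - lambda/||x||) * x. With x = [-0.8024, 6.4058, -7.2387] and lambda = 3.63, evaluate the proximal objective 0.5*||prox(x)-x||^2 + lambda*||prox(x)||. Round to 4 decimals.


Step 1: Compute ||x||.
||x|| = 9.6993
Step 2: Compute scaling factor.
scale = max(0, 1 - 3.63/9.6993) = 0.6257
Step 3: prox(x) = [-0.5021, 4.0084, -4.5296]
||prox(x)|| = 6.0693
Step 4: Proximal objective.
0.5*||prox-x||^2 = 6.5885
lambda*||prox|| = 22.0316
Total = 28.6201


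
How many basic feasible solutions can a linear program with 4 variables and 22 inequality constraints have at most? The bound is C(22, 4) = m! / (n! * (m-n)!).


Each vertex corresponds to some choice of n active constraints out of m, so the number of vertices is at most C(m, n) = m! / (n!(m-n)!).
m = 22, n = 4
Numerator: 22 * 21 * 20 * 19
Denominator: 4! = 24
C(22, 4) = 7315


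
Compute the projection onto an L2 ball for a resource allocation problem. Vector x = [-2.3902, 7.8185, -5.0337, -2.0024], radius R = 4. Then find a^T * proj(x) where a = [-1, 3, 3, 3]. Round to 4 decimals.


Step 1: Compute ||x|| (intermediates to 6 decimals).
||x|| = sqrt((-2.3902)^2 + 7.8185^2 + (-5.0337)^2 + (-2.0024)^2) = 9.807637
Step 2: Project.
Since ||x|| > R, scale = R/||x|| = 4/9.807637 = 0.407845, proj(x) = scale * x
proj(x) = [-0.974831, 3.188736, -2.052969, -0.816669]
Step 3: Dot product.
a^T * proj(x) = -1*(-0.974831) + 3*3.188736 + 3*(-2.052969) + 3*(-0.816669) = 1.9321


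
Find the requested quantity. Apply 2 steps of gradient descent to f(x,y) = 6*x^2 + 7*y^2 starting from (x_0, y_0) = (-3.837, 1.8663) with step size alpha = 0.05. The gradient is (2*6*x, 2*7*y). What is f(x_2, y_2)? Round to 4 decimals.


Gradient descent on f(x,y) = 6*x^2 + 7*y^2.
Starting point: (-3.837, 1.8663), alpha = 0.05
Step 1: grad_x = 2*6*-3.837 = -46.044, grad_y = 2*7*1.8663 = 26.1282
  x_1 = -3.837 - 0.05*-46.044 = -1.5348
  y_1 = 1.8663 - 0.05*26.1282 = 0.5599
Step 2: grad_x = 2*6*-1.5348 = -18.4176, grad_y = 2*7*0.5599 = 7.8385
  x_2 = -1.5348 - 0.05*-18.4176 = -0.6139
  y_2 = 0.5599 - 0.05*7.8385 = 0.168
f(-0.6139, 0.168) = 6*(-0.6139)^2 + 7*0.168^2 = 2.4589


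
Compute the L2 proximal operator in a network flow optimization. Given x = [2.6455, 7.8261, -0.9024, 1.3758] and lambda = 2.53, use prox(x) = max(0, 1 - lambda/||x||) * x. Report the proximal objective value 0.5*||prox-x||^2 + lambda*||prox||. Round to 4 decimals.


Step 1: Compute ||x||.
||x|| = 8.4234
Step 2: Compute scaling factor.
scale = max(0, 1 - 2.53/8.4234) = 0.6996
Step 3: prox(x) = [1.8509, 5.4755, -0.6314, 0.9626]
||prox(x)|| = 5.8934
Step 4: Proximal objective.
0.5*||prox-x||^2 = 3.2005
lambda*||prox|| = 14.9103
Total = 18.1108


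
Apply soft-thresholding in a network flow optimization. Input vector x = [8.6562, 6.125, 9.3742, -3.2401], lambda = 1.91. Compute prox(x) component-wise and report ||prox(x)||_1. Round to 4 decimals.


Soft-thresholding with lambda = 1.91:
prox(8.6562) = sign(8.6562)*max(|8.6562| - 1.91, 0) = 6.7462
prox(6.125) = sign(6.125)*max(|6.125| - 1.91, 0) = 4.215
prox(9.3742) = sign(9.3742)*max(|9.3742| - 1.91, 0) = 7.4642
prox(-3.2401) = sign(-3.2401)*max(|-3.2401| - 1.91, 0) = -1.3301
prox(x) = [6.7462, 4.215, 7.4642, -1.3301]
||prox(x)||_1 = 6.7462 + 4.215 + 7.4642 + 1.3301 = 19.7555


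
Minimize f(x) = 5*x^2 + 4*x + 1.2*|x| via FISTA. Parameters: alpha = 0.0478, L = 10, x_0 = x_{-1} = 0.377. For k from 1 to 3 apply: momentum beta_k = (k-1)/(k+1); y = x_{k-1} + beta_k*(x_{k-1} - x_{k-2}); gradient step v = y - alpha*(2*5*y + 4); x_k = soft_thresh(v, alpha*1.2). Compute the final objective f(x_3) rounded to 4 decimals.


FISTA on f(x) = 5*x^2 + 4*x + 1.2*|x|
L = 10, alpha = 0.0478
Iteration 1: beta = 0.0, y = 0.377 + 0.0*(0.377 - 0.377) = 0.377
  grad(y) = 7.77, v = y - alpha*grad = 0.0056
  prox(v) = soft_thresh(0.0056, 0.0574) = 0.0
Iteration 2: beta = 0.3333, y = 0.0 + 0.3333*(0.0 - 0.377) = -0.1257
  grad(y) = 2.7433, v = y - alpha*grad = -0.2568
  prox(v) = soft_thresh(-0.2568, 0.0574) = -0.1994
Iteration 3: beta = 0.5, y = -0.1994 + 0.5*(-0.1994 - 0.0) = -0.2992
  grad(y) = 1.0084, v = y - alpha*grad = -0.3474
  prox(v) = soft_thresh(-0.3474, 0.0574) = -0.29
f(x_3) = 5*(-0.29)^2 + 4*(-0.29) + 1.2*|-0.29| = -0.3915


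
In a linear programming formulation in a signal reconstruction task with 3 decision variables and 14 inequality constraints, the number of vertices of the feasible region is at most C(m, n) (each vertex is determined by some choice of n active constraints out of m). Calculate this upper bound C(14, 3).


Each vertex corresponds to some choice of n active constraints out of m, so the number of vertices is at most C(m, n) = m! / (n!(m-n)!).
m = 14, n = 3
Numerator: 14 * 13 * 12
Denominator: 3! = 6
C(14, 3) = 364


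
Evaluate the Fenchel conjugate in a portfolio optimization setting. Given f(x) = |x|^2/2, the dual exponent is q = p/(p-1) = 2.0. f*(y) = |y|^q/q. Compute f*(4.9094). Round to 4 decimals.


The conjugate exponent q satisfies 1/p + 1/q = 1.
p = 2, so q = 2/(2 - 1) = 2.0
|y|^q = 4.9094^2.0 = 24.1022
f*(4.9094) = 24.1022 / 2.0 = 12.0511


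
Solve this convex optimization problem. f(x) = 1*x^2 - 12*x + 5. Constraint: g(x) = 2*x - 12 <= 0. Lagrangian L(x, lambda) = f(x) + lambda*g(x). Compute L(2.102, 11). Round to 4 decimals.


Step 1: Evaluate f(x).
f(2.102) = 1*2.102^2 - 12*2.102 + 5 = -15.8056
Step 2: Evaluate g(x).
g(2.102) = 2*2.102 - 12 = -7.796
Step 3: Compute Lagrangian.
L = -15.8056 + 11*-7.796 = -101.5616


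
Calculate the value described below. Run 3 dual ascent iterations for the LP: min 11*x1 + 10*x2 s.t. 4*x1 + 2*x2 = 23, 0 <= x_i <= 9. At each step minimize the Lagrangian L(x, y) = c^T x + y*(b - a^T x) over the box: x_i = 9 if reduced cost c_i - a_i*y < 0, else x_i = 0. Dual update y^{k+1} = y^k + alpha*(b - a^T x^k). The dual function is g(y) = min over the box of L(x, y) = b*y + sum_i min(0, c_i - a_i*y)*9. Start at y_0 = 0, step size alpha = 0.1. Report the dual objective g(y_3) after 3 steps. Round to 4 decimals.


Dual ascent for LP: min 11*x1 + 10*x2, 4*x1 + 2*x2 = 23, 0 <= x_i <= 9
Step 1: y^k = 0.0, reduced costs: (11.0, 10.0)
  x^k = (0.0, 0.0), subgradient = b - a^T x = 23.0
  y^{k+1} = 0.0 + 0.1*23.0 = 2.3
Step 2: y^k = 2.3, reduced costs: (1.8, 5.4)
  x^k = (0.0, 0.0), subgradient = b - a^T x = 23.0
  y^{k+1} = 2.3 + 0.1*23.0 = 4.6
Step 3: y^k = 4.6, reduced costs: (-7.4, 0.8)
  x^k = (9.0, 0.0), subgradient = b - a^T x = -13.0
  y^{k+1} = 4.6 + 0.1*-13.0 = 3.3
Dual objective at y_3 = 3.3: reduced costs (-2.2, 3.4), box minimizer x = (9.0, 0.0)
g(y_3) = b*y + (c1 - a1*y)*x1 + (c2 - a2*y)*x2 = 23*3.3 + (-2.2)*9.0 + 3.4*0.0 = 75.9 - 19.8 + 0.0 = 56.1


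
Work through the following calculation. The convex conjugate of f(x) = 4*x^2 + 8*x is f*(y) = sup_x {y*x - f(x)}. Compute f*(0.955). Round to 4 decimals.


f*(y) = sup_x {y*x - a*x^2 - b*x} = sup_x {(y-b)*x - a*x^2}
FOC: (y - b) - 2a*x = 0 => x* = (y - b)/(2a)
x* = (0.955 - 8)/(2*4) = -0.8806
f*(0.955) = (y-b)^2/(4a) = (0.955 - 8)^2/(4*4)
= 49.632/16 = 3.102


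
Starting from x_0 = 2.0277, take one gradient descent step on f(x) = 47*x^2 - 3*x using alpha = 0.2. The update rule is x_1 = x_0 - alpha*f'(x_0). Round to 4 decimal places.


We compute the gradient at x_0 and apply the update.
f'(x) = 94*x - 3
f'(2.0277) = 94*2.0277 - 3 = 187.6038
x_1 = 2.0277 - 0.2*187.6038 = -35.4931


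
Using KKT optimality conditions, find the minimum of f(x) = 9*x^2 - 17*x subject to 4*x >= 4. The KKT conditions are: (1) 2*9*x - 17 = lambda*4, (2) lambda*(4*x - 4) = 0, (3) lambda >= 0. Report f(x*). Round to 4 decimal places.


Step 1: Try lambda = 0 (constraint inactive).
x_unc = 17/(2*9) = 0.9444
Check: 4*0.9444 = 3.7776 < 4 -- violated!
Step 2: Constraint must be active: 4*x = 4
x* = 4/4 = 1.0
lambda = (2*9*1.0 - 17)/4 = 0.25
Step 3: Compute optimal value.
f(x*) = 9*1.0^2 - 17*1.0 = -8.0


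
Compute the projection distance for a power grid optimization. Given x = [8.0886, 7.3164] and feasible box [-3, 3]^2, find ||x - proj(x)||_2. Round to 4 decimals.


Project each component onto [-3, 3].
clip(8.0886) = 3.0, clip(7.3164) = 3.0
Projection = [3.0, 3.0]
Squared diffs: [25.8938, 18.6313]
Distance = sqrt(44.5251) = 6.6727


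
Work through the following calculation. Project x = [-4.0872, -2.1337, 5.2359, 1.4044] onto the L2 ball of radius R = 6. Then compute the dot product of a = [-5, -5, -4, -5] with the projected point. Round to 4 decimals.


Step 1: Compute ||x|| (intermediates to 6 decimals).
||x|| = sqrt((-4.0872)^2 + (-2.1337)^2 + 5.2359^2 + 1.4044^2) = 7.116521
Step 2: Project.
Since ||x|| > R, scale = R/||x|| = 6/7.116521 = 0.843109, proj(x) = scale * x
proj(x) = [-3.445955, -1.798942, 4.414434, 1.184062]
Step 3: Dot product.
a^T * proj(x) = -5*(-3.445955) - 5*(-1.798942) - 4*4.414434 - 5*1.184062 = 2.6464


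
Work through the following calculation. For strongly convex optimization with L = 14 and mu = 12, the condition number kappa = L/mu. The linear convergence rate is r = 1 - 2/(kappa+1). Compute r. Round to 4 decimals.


Step 1: Compute the condition number.
kappa = L/mu = 14/12 = 1.1667
Step 2: Compute the convergence rate.
r = 1 - 2/(kappa + 1) = 1 - 2*mu/(L + mu) = (L - mu)/(L + mu) = 2/26 = 0.0769


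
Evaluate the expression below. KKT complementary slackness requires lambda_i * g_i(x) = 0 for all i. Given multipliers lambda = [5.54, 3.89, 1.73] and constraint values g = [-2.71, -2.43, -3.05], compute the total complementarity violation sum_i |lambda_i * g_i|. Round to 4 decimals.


KKT complementary slackness check:
lambda_1 * g_1 = 5.54 * -2.71 = -15.0134
lambda_2 * g_2 = 3.89 * -2.43 = -9.4527
lambda_3 * g_3 = 1.73 * -3.05 = -5.2765
Total violation = 15.0134 + 9.4527 + 5.2765 = 29.7426


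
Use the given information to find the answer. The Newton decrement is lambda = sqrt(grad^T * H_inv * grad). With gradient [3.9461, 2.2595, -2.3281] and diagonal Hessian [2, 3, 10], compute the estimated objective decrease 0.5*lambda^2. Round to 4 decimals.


Step 1: H is diagonal, so H^(-1) * g = [1.9731, 0.7532, -0.2328].
Step 2: g^T H^(-1) g = sum_i g_i^2 / H_ii
  = (3.9461)^2/2 + (2.2595)^2/3 + (-2.3281)^2/10
  = 7.7859 + 1.7018 + 0.542 = 10.0296
Step 3: Objective decrease = 0.5 * g^T H^(-1) g = 5.0148


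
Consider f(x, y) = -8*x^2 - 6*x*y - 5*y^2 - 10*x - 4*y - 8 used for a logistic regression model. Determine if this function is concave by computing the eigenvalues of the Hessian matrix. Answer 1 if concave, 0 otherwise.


The Hessian of f(x,y) = -8*x^2 - 6*x*y - 5*y^2 - 10*x - 4*y - 8 is:
H = [[-16, -6], [-6, -10]]
Trace = -16 - 10 = -26
Determinant = -16*-10 - (-6)^2 = 124
Discriminant = (-26)^2 - 4*124 = 180.0
Eigenvalues: lambda_1 = -19.7082, lambda_2 = -6.2918
The function is concave.

1


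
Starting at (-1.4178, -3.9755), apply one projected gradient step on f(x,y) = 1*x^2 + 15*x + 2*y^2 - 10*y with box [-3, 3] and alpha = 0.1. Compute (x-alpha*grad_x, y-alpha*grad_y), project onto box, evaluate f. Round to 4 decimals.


Step 1: Compute gradient at (-1.4178, -3.9755).
grad_x = 2*1*-1.4178 + 15 = 12.1644
grad_y = 2*2*-3.9755 - 10 = -25.902
Step 2: Gradient step.
x_raw = -1.4178 - 0.1*12.1644 = -2.6342
y_raw = -3.9755 - 0.1*-25.902 = -1.3853
Step 3: Project onto [-3, 3].
x_proj = clip(-2.6342) = -2.6342
y_proj = clip(-1.3853) = -1.3853
Step 4: Evaluate f.
f(-2.6342, -1.3853) = -14.8833


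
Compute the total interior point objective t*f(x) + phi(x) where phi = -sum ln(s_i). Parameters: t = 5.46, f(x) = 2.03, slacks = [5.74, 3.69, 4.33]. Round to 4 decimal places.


Step 1: Compute log-barrier.
ln values: [1.7475, 1.3056, 1.4656]
phi = -(1.7475 + 1.3056 + 1.4656) = -4.5187
Step 2: Compute augmented objective.
t*f(x) = 5.46*2.03 = 11.0838
Total = 11.0838 - 4.5187 = 6.5651


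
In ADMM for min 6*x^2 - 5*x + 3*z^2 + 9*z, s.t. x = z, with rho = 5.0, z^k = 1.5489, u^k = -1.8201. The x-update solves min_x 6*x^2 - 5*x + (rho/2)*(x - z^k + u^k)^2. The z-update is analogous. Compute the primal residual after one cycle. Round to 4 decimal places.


ADMM iteration with rho = 5.0, z^k = 1.5489, u^k = -1.8201
Step 1: x-update.
Minimize 6*x^2 - 5*x + (5.0/2)*(x - 1.5489 - 1.8201)^2
FOC: (2*6 + 5.0)*x = 5 + 5.0*(1.5489 + 1.8201)
x^{k+1} = 1.285
Step 2: z-update.
Minimize 3*z^2 + 9*z + (5.0/2)*(1.285 - z - 1.8201)^2
FOC: (2*3 + 5.0)*z = -9 + 5.0*(1.285 - 1.8201)
z^{k+1} = -1.0614
Step 3: u-update.
u^{k+1} = -1.8201 + 1.285 + 1.0614 = 0.5263
Step 4: Primal residual = |1.285 + 1.0614| = 2.3464


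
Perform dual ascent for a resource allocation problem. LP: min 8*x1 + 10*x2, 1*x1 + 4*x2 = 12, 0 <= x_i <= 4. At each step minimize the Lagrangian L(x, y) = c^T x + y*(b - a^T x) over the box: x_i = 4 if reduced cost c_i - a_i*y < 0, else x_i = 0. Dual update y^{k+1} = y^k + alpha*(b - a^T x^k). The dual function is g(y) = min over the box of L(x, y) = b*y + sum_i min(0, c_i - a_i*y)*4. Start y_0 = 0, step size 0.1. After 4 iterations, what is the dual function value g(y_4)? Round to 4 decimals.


Dual ascent for LP: min 8*x1 + 10*x2, 1*x1 + 4*x2 = 12, 0 <= x_i <= 4
Step 1: y^k = 0.0, reduced costs: (8.0, 10.0)
  x^k = (0.0, 0.0), subgradient = b - a^T x = 12.0
  y^{k+1} = 0.0 + 0.1*12.0 = 1.2
Step 2: y^k = 1.2, reduced costs: (6.8, 5.2)
  x^k = (0.0, 0.0), subgradient = b - a^T x = 12.0
  y^{k+1} = 1.2 + 0.1*12.0 = 2.4
Step 3: y^k = 2.4, reduced costs: (5.6, 0.4)
  x^k = (0.0, 0.0), subgradient = b - a^T x = 12.0
  y^{k+1} = 2.4 + 0.1*12.0 = 3.6
Step 4: y^k = 3.6, reduced costs: (4.4, -4.4)
  x^k = (0.0, 4.0), subgradient = b - a^T x = -4.0
  y^{k+1} = 3.6 + 0.1*-4.0 = 3.2
Dual objective at y_4 = 3.2: reduced costs (4.8, -2.8), box minimizer x = (0.0, 4.0)
g(y_4) = b*y + (c1 - a1*y)*x1 + (c2 - a2*y)*x2 = 12*3.2 + 4.8*0.0 + (-2.8)*4.0 = 38.4 + 0.0 - 11.2 = 27.2


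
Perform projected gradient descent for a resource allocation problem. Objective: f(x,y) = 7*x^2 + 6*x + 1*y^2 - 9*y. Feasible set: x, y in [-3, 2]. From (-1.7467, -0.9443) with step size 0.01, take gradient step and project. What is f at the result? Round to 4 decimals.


Step 1: Compute gradient at (-1.7467, -0.9443).
grad_x = 2*7*-1.7467 + 6 = -18.4538
grad_y = 2*1*-0.9443 - 9 = -10.8886
Step 2: Gradient step.
x_raw = -1.7467 - 0.01*-18.4538 = -1.5622
y_raw = -0.9443 - 0.01*-10.8886 = -0.8354
Step 3: Project onto [-3, 2].
x_proj = clip(-1.5622) = -1.5622
y_proj = clip(-0.8354) = -0.8354
Step 4: Evaluate f.
f(-1.5622, -0.8354) = 15.9261


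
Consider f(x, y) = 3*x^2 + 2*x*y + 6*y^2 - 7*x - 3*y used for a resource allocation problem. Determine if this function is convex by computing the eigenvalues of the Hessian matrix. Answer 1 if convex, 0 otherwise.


The Hessian of f(x,y) = 3*x^2 + 2*x*y + 6*y^2 - 7*x - 3*y is:
H = [[6, 2], [2, 12]]
Trace = 6 + 12 = 18
Determinant = 6*12 - (2)^2 = 68
Discriminant = (18)^2 - 4*68 = 52.0
Eigenvalues: lambda_1 = 5.3944, lambda_2 = 12.6056
The function is convex.

1


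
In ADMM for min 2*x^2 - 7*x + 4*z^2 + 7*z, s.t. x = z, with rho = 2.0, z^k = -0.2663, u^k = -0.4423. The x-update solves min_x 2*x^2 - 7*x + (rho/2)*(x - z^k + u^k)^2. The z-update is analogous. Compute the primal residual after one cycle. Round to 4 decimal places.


ADMM iteration with rho = 2.0, z^k = -0.2663, u^k = -0.4423
Step 1: x-update.
Minimize 2*x^2 - 7*x + (2.0/2)*(x + 0.2663 - 0.4423)^2
FOC: (2*2 + 2.0)*x = 7 + 2.0*(-0.2663 + 0.4423)
x^{k+1} = 1.2253
Step 2: z-update.
Minimize 4*z^2 + 7*z + (2.0/2)*(1.2253 - z - 0.4423)^2
FOC: (2*4 + 2.0)*z = -7 + 2.0*(1.2253 - 0.4423)
z^{k+1} = -0.5434
Step 3: u-update.
u^{k+1} = -0.4423 + 1.2253 + 0.5434 = 1.3264
Step 4: Primal residual = |1.2253 + 0.5434| = 1.7687


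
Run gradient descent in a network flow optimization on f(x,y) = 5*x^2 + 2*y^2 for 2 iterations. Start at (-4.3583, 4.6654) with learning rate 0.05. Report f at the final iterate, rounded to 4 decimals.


Gradient descent on f(x,y) = 5*x^2 + 2*y^2.
Starting point: (-4.3583, 4.6654), alpha = 0.05
Step 1: grad_x = 2*5*-4.3583 = -43.583, grad_y = 2*2*4.6654 = 18.6616
  x_1 = -4.3583 - 0.05*-43.583 = -2.1792
  y_1 = 4.6654 - 0.05*18.6616 = 3.7323
Step 2: grad_x = 2*5*-2.1792 = -21.7915, grad_y = 2*2*3.7323 = 14.9293
  x_2 = -2.1792 - 0.05*-21.7915 = -1.0896
  y_2 = 3.7323 - 0.05*14.9293 = 2.9859
f(-1.0896, 2.9859) = 5*(-1.0896)^2 + 2*2.9859^2 = 23.7665


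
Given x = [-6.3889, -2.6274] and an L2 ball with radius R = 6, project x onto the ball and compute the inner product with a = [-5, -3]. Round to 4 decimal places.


Step 1: Compute ||x|| (intermediates to 6 decimals).
||x|| = sqrt((-6.3889)^2 + (-2.6274)^2) = 6.908059
Step 2: Project.
Since ||x|| > R, scale = R/||x|| = 6/6.908059 = 0.868551, proj(x) = scale * x
proj(x) = [-5.549085, -2.282031]
Step 3: Dot product.
a^T * proj(x) = -5*(-5.549085) - 3*(-2.282031) = 34.5915


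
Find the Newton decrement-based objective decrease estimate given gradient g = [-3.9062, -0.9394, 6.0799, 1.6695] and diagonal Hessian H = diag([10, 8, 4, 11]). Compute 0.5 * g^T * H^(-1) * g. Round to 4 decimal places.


Step 1: H is diagonal, so H^(-1) * g = [-0.3906, -0.1174, 1.52, 0.1518].
Step 2: g^T H^(-1) g = sum_i g_i^2 / H_ii
  = (-3.9062)^2/10 + (-0.9394)^2/8 + (6.0799)^2/4 + (1.6695)^2/11
  = 1.5258 + 0.1103 + 9.2413 + 0.2534 = 11.1308
Step 3: Objective decrease = 0.5 * g^T H^(-1) g = 5.5654


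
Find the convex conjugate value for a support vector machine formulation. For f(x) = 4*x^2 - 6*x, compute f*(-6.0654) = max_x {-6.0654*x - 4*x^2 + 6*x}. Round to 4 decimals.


f*(y) = sup_x {y*x - a*x^2 - b*x} = sup_x {(y-b)*x - a*x^2}
FOC: (y - b) - 2a*x = 0 => x* = (y - b)/(2a)
x* = (-6.0654 + 6)/(2*4) = -0.0082
f*(-6.0654) = (y-b)^2/(4a) = (-6.0654 + 6)^2/(4*4)
= 0.0043/16 = 0.0003


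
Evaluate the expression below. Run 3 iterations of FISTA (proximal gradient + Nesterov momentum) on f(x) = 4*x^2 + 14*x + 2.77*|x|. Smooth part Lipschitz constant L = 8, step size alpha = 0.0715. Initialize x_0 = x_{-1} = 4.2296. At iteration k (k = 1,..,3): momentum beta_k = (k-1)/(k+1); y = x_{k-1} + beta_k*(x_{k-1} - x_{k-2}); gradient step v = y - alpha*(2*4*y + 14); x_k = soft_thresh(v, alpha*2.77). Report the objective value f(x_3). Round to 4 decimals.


FISTA on f(x) = 4*x^2 + 14*x + 2.77*|x|
L = 8, alpha = 0.0715
Iteration 1: beta = 0.0, y = 4.2296 + 0.0*(4.2296 - 4.2296) = 4.2296
  grad(y) = 47.8368, v = y - alpha*grad = 0.8093
  prox(v) = soft_thresh(0.8093, 0.1981) = 0.6112
Iteration 2: beta = 0.3333, y = 0.6112 + 0.3333*(0.6112 - 4.2296) = -0.5949
  grad(y) = 9.2407, v = y - alpha*grad = -1.2556
  prox(v) = soft_thresh(-1.2556, 0.1981) = -1.0576
Iteration 3: beta = 0.5, y = -1.0576 + 0.5*(-1.0576 - 0.6112) = -1.892
  grad(y) = -1.1357, v = y - alpha*grad = -1.8108
  prox(v) = soft_thresh(-1.8108, 0.1981) = -1.6127
f(x_3) = 4*(-1.6127)^2 + 14*(-1.6127) + 2.77*|-1.6127| = -7.7074


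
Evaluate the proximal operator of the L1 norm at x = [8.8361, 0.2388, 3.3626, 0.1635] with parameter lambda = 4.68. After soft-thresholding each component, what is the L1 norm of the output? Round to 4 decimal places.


Soft-thresholding with lambda = 4.68:
prox(8.8361) = sign(8.8361)*max(|8.8361| - 4.68, 0) = 4.1561
prox(0.2388) = sign(0.2388)*max(|0.2388| - 4.68, 0) = 0.0
prox(3.3626) = sign(3.3626)*max(|3.3626| - 4.68, 0) = 0.0
prox(0.1635) = sign(0.1635)*max(|0.1635| - 4.68, 0) = 0.0
prox(x) = [4.1561, 0.0, 0.0, 0.0]
||prox(x)||_1 = 4.1561 + 0.0 + 0.0 + 0.0 = 4.1561
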